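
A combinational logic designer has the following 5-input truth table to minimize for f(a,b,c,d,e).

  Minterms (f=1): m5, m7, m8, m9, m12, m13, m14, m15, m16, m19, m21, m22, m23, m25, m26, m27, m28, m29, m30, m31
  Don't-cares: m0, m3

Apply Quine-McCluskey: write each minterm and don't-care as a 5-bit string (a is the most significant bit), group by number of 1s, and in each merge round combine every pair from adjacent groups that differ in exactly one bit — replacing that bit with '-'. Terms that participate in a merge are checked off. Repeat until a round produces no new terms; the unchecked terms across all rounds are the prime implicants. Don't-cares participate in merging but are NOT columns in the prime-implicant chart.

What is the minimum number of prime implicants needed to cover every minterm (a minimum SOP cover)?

size-2^0 implicants → 00000(✓)  00011(✓)  00101(✓)  00111(✓)  01000(✓)  01001(✓)  01100(✓)  01101(✓)  01110(✓)  01111(✓)  10000(✓)  10011(✓)  10101(✓)  10110(✓)  10111(✓)  11001(✓)  11010(✓)  11011(✓)  11100(✓)  11101(✓)  11110(✓)  11111(✓)
size-2^1 implicants → -0000  -0011(✓)  -0101(✓)  -0111(✓)  -1001(✓)  -1100(✓)  -1101(✓)  -1110(✓)  -1111(✓)  0-000  0-101(✓)  0-111(✓)  00-11(✓)  001-1(✓)  01-00(✓)  01-01(✓)  0100-(✓)  011-0(✓)  011-1(✓)  0110-(✓)  0111-(✓)  1-011(✓)  1-101(✓)  1-110(✓)  1-111(✓)  10-11(✓)  101-1(✓)  1011-(✓)  11-01(✓)  11-10(✓)  11-11(✓)  110-1(✓)  1101-(✓)  111-0(✓)  111-1(✓)  1110-(✓)  1111-(✓)
size-2^2 implicants → --101(✓)  --111(✓)  -0-11  -01-1(✓)  -1-01  -11-0(✓)  -11-1(✓)  -110-(✓)  -111-(✓)  0-1-1(✓)  01-0-  011--(✓)  1--11  1-1-1(✓)  1-11-  11--1  11-1-  111--(✓)
size-2^3 implicants → --1-1  -11--
Unchecked terms (primes): --1-1, -0-11, -0000, -1-01, -11--, 0-000, 01-0-, 1--11, 1-11-, 11--1, 11-1-
Minterm coverage:
  m5 ⊆ --1-1 [E]
  m7 ⊆ --1-1,-0-11
  m8 ⊆ 0-000,01-0-
  m9 ⊆ -1-01,01-0-
  m12 ⊆ -11--,01-0-
  m13 ⊆ --1-1,-1-01,-11--,01-0-
  m14 ⊆ -11-- [E]
  m15 ⊆ --1-1,-11--
  m16 ⊆ -0000 [E]
  m19 ⊆ -0-11,1--11
  m21 ⊆ --1-1 [E]
  m22 ⊆ 1-11- [E]
  m23 ⊆ --1-1,-0-11,1--11,1-11-
  m25 ⊆ -1-01,11--1
  m26 ⊆ 11-1- [E]
  m27 ⊆ 1--11,11--1,11-1-
  m28 ⊆ -11-- [E]
  m29 ⊆ --1-1,-1-01,-11--,11--1
  m30 ⊆ -11--,1-11-,11-1-
  m31 ⊆ --1-1,-11--,1--11,1-11-,11--1,11-1-
E = {--1-1, -0000, -11--, 1-11-, 11-1-}
Petrick residual → -0-11, -1-01, 0-000
Cover = ce + b'de + b'c'd'e' + bd'e + bc + a'c'd'e' + acd + abd  |cover|=8

8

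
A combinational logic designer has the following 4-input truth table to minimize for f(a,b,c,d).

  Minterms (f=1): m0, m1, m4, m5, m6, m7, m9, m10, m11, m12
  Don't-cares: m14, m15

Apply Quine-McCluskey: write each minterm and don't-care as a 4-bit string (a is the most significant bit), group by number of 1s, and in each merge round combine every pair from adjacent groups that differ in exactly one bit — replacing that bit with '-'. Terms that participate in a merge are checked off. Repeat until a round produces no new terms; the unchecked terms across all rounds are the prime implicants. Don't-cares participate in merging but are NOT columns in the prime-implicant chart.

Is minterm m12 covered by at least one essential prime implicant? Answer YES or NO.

[col 0] 0000*, 0001*, 0100*, 0101*, 0110*, 0111*, 1001*, 1010*, 1011*, 1100*, 1110*, 1111*
[col 1] -001, -100*, -110*, -111*, 0-00*, 0-01*, 000-*, 01-0*, 01-1*, 010-*, 011-*, 1-10*, 1-11*, 10-1, 101-*, 11-0*, 111-*
[col 2] -1-0, -11-, 0-0-, 01--, 1-1-
Prime implicants: -001, -1-0, -11-, 0-0-, 01--, 1-1-, 10-1
PI chart (minterm → PIs covering it):
  0 | 0-0-  (sole → essential)
  1 | -001,0-0-
  4 | -1-0,0-0-,01--
  5 | 0-0-,01--
  6 | -1-0,-11-,01--
  7 | -11-,01--
  9 | -001,10-1
  10 | 1-1-  (sole → essential)
  11 | 1-1-,10-1
  12 | -1-0  (sole → essential)
Essential prime implicants: -1-0, 0-0-, 1-1-

YES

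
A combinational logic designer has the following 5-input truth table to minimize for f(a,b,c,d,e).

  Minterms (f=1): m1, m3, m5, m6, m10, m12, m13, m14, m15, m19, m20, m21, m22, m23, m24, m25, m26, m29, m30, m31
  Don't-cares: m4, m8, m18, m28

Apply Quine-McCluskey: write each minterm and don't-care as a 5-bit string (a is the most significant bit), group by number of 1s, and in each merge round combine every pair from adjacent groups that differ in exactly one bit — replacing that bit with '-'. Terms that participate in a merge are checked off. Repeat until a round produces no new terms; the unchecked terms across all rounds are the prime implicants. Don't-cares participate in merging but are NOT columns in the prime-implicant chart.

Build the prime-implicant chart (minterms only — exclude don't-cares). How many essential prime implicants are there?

[col 0] 00001*, 00011*, 00100*, 00101*, 00110*, 01000*, 01010*, 01100*, 01101*, 01110*, 01111*, 10010*, 10011*, 10100*, 10101*, 10110*, 10111*, 11000*, 11001*, 11010*, 11100*, 11101*, 11110*, 11111*
[col 1] -0011, -0100*, -0101*, -0110*, -1000*, -1010*, -1100*, -1101*, -1110*, -1111*, 0-100*, 0-101*, 0-110*, 00-01, 000-1, 001-0*, 0010-*, 01-00*, 01-10*, 010-0*, 011-0*, 011-1*, 0110-*, 0111-*, 1-010*, 1-100*, 1-101*, 1-110*, 1-111*, 10-10*, 10-11*, 1001-*, 101-0*, 101-1*, 1010-*, 1011-*, 11-00*, 11-01*, 11-10*, 110-0*, 1100-*, 111-0*, 111-1*, 1110-*, 1111-*
[col 2] --100*, --101*, --110*, -01-0*, -010-*, -1-00*, -1-10*, -10-0*, -11-0*, -11-1*, -110-*, -111-*, 0-1-0*, 0-10-*, 01--0*, 011--*, 1--10, 1-1-0*, 1-1-1*, 1-10-*, 1-11-*, 10-1-, 101--*, 11--0*, 11-0-, 111--*
[col 3] --1-0, --10-, -1--0, -11--, 1-1--
Prime implicants: --1-0, --10-, -0011, -1--0, -11--, 00-01, 000-1, 1--10, 1-1--, 10-1-, 11-0-
PI chart (minterm → PIs covering it):
  1 | 00-01,000-1
  3 | -0011,000-1
  5 | --10-,00-01
  6 | --1-0  (sole → essential)
  10 | -1--0  (sole → essential)
  12 | --1-0,--10-,-1--0,-11--
  13 | --10-,-11--
  14 | --1-0,-1--0,-11--
  15 | -11--  (sole → essential)
  19 | -0011,10-1-
  20 | --1-0,--10-,1-1--
  21 | --10-,1-1--
  22 | --1-0,1--10,1-1--,10-1-
  23 | 1-1--,10-1-
  24 | -1--0,11-0-
  25 | 11-0-  (sole → essential)
  26 | -1--0,1--10
  29 | --10-,-11--,1-1--,11-0-
  30 | --1-0,-1--0,-11--,1--10,1-1--
  31 | -11--,1-1--
Essential prime implicants: --1-0, -1--0, -11--, 11-0-

4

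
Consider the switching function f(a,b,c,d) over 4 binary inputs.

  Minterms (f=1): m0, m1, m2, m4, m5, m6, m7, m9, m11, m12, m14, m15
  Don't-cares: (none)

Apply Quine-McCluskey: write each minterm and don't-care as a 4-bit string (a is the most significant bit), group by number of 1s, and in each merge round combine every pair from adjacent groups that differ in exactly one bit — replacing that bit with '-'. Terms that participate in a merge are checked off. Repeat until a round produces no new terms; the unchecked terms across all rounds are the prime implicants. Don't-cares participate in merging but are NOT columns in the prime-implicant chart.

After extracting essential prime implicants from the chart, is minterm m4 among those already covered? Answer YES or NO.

Round 0: 0000✓ 0001✓ 0010✓ 0100✓ 0101✓ 0110✓ 0111✓ 1001✓ 1011✓ 1100✓ 1110✓ 1111✓
Round 1: -001 -100✓ -110✓ -111✓ 0-00✓ 0-01✓ 0-10✓ 00-0✓ 000-✓ 01-0✓ 01-1✓ 010-✓ 011-✓ 1-11 10-1 11-0✓ 111-✓
Round 2: -1-0 -11- 0--0 0-0- 01--
PIs = {-001, -1-0, -11-, 0--0, 0-0-, 01--, 1-11, 10-1}
Coverage chart:
  m0: 0--0,0-0-
  m1: -001,0-0-
  m2: 0--0 ←essential
  m4: -1-0,0--0,0-0-,01--
  m5: 0-0-,01--
  m6: -1-0,-11-,0--0,01--
  m7: -11-,01--
  m9: -001,10-1
  m11: 1-11,10-1
  m12: -1-0 ←essential
  m14: -1-0,-11-
  m15: -11-,1-11
Essential: -1-0, 0--0

YES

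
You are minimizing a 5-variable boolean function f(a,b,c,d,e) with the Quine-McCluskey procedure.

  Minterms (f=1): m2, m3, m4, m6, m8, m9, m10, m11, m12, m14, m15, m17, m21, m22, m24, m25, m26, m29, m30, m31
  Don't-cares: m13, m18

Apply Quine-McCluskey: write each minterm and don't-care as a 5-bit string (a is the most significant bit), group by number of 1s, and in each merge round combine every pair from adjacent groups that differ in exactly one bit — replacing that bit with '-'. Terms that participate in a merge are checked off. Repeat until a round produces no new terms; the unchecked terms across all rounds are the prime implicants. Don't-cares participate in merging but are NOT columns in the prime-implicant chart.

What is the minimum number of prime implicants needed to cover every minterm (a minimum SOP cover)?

Round 0: 00010✓ 00011✓ 00100✓ 00110✓ 01000✓ 01001✓ 01010✓ 01011✓ 01100✓ 01101✓ 01110✓ 01111✓ 10001✓ 10010✓ 10101✓ 10110✓ 11000✓ 11001✓ 11010✓ 11101✓ 11110✓ 11111✓
Round 1: -0010✓ -0110✓ -1000✓ -1001✓ -1010✓ -1101✓ -1110✓ -1111✓ 0-010✓ 0-011✓ 0-100✓ 0-110✓ 00-10✓ 0001-✓ 001-0✓ 01-00✓ 01-01✓ 01-10✓ 01-11✓ 010-0✓ 010-1✓ 0100-✓ 0101-✓ 011-0✓ 011-1✓ 0110-✓ 0111-✓ 1-001✓ 1-010✓ 1-101✓ 1-110✓ 10-01✓ 10-10✓ 11-01✓ 11-10✓ 110-0✓ 1100-✓ 111-1✓ 1111-✓
Round 2: --010✓ --110✓ -0-10✓ -1-01 -1-10✓ -10-0 -100- -11-1 -111- 0--10✓ 0-01- 0-1-0 01--0✓ 01--1✓ 01-0-✓ 01-1-✓ 010--✓ 011--✓ 1--01 1--10✓
Round 3: ---10 01---
PIs = {---10, -1-01, -10-0, -100-, -11-1, -111-, 0-01-, 0-1-0, 01---, 1--01}
Coverage chart:
  m2: ---10,0-01-
  m3: 0-01- ←essential
  m4: 0-1-0 ←essential
  m6: ---10,0-1-0
  m8: -10-0,-100-,01---
  m9: -1-01,-100-,01---
  m10: ---10,-10-0,0-01-,01---
  m11: 0-01-,01---
  m12: 0-1-0,01---
  m14: ---10,-111-,0-1-0,01---
  m15: -11-1,-111-,01---
  m17: 1--01 ←essential
  m21: 1--01 ←essential
  m22: ---10 ←essential
  m24: -10-0,-100-
  m25: -1-01,-100-,1--01
  m26: ---10,-10-0
  m29: -1-01,-11-1,1--01
  m30: ---10,-111-
  m31: -11-1,-111-
Essential: ---10, 0-01-, 0-1-0, 1--01
Petrick residual → -100-, -11-1
Min cover (6 terms): de' + bc'd' + bce + a'c'd + a'ce' + ad'e

6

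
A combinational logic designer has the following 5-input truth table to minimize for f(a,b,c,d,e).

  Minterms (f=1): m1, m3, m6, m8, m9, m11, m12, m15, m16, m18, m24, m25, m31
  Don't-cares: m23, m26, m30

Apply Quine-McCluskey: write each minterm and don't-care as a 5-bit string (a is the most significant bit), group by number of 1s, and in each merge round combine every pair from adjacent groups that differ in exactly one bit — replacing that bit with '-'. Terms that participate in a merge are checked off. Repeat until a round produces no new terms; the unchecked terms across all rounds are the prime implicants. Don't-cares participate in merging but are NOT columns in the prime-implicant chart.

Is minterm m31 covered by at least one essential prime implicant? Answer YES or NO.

[col 0] 00001*, 00011*, 00110, 01000*, 01001*, 01011*, 01100*, 01111*, 10000*, 10010*, 10111*, 11000*, 11001*, 11010*, 11110*, 11111*
[col 1] -1000*, -1001*, -1111, 0-001*, 0-011*, 000-1*, 01-00, 01-11, 010-1*, 0100-*, 1-000*, 1-010*, 1-111, 100-0*, 11-10, 110-0*, 1100-*, 1111-
[col 2] -100-, 0-0-1, 1-0-0
Prime implicants: -100-, -1111, 0-0-1, 00110, 01-00, 01-11, 1-0-0, 1-111, 11-10, 1111-
PI chart (minterm → PIs covering it):
  1 | 0-0-1  (sole → essential)
  3 | 0-0-1  (sole → essential)
  6 | 00110  (sole → essential)
  8 | -100-,01-00
  9 | -100-,0-0-1
  11 | 0-0-1,01-11
  12 | 01-00  (sole → essential)
  15 | -1111,01-11
  16 | 1-0-0  (sole → essential)
  18 | 1-0-0  (sole → essential)
  24 | -100-,1-0-0
  25 | -100-  (sole → essential)
  31 | -1111,1-111,1111-
Essential prime implicants: -100-, 0-0-1, 00110, 01-00, 1-0-0

NO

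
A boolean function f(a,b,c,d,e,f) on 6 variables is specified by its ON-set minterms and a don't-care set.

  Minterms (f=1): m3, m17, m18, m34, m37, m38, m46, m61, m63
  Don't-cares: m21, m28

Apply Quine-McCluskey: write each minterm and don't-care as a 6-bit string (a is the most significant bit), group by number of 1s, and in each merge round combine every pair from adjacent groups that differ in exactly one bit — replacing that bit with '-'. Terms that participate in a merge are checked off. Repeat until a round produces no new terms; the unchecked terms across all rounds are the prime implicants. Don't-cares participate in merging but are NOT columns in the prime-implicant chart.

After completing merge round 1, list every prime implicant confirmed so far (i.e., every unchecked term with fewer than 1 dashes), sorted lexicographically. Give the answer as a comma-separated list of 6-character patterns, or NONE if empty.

size-2^0 implicants → 000011  010001(✓)  010010  010101(✓)  011100  100010(✓)  100101  100110(✓)  101110(✓)  111101(✓)  111111(✓)
size-2^1 implicants → 010-01  10-110  100-10  1111-1
Unchecked terms (primes): 000011, 010-01, 010010, 011100, 10-110, 100-10, 100101, 1111-1

000011, 010010, 011100, 100101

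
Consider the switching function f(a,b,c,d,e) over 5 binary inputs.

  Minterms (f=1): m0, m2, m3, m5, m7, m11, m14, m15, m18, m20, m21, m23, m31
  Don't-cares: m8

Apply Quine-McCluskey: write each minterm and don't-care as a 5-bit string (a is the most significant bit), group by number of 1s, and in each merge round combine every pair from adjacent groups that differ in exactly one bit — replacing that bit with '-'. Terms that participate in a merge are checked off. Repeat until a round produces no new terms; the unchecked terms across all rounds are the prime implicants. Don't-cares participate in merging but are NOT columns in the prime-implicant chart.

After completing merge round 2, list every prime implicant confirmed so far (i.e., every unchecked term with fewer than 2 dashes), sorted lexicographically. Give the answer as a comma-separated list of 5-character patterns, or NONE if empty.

-0010, 0-000, 000-0, 0001-, 0111-, 1010-

Round 0: 00000✓ 00010✓ 00011✓ 00101✓ 00111✓ 01000✓ 01011✓ 01110✓ 01111✓ 10010✓ 10100✓ 10101✓ 10111✓ 11111✓
Round 1: -0010 -0101✓ -0111✓ -1111✓ 0-000 0-011✓ 0-111✓ 00-11✓ 000-0 0001- 001-1✓ 01-11✓ 0111- 1-111✓ 101-1✓ 1010-
Round 2: --111 -01-1 0--11
PIs = {--111, -0010, -01-1, 0--11, 0-000, 000-0, 0001-, 0111-, 1010-}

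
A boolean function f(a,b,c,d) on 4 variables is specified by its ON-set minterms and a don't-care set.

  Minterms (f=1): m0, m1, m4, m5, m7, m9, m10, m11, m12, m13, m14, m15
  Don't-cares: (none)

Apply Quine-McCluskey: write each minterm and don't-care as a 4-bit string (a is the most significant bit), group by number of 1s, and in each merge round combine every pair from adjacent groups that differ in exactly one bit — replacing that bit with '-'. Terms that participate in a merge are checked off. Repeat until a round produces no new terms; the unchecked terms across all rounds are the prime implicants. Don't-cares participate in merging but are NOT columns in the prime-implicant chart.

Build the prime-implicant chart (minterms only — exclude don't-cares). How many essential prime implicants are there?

Round 0: 0000✓ 0001✓ 0100✓ 0101✓ 0111✓ 1001✓ 1010✓ 1011✓ 1100✓ 1101✓ 1110✓ 1111✓
Round 1: -001✓ -100✓ -101✓ -111✓ 0-00✓ 0-01✓ 000-✓ 01-1✓ 010-✓ 1-01✓ 1-10✓ 1-11✓ 10-1✓ 101-✓ 11-0✓ 11-1✓ 110-✓ 111-✓
Round 2: --01 -1-1 -10- 0-0- 1--1 1-1- 11--
PIs = {--01, -1-1, -10-, 0-0-, 1--1, 1-1-, 11--}
Coverage chart:
  m0: 0-0- ←essential
  m1: --01,0-0-
  m4: -10-,0-0-
  m5: --01,-1-1,-10-,0-0-
  m7: -1-1 ←essential
  m9: --01,1--1
  m10: 1-1- ←essential
  m11: 1--1,1-1-
  m12: -10-,11--
  m13: --01,-1-1,-10-,1--1,11--
  m14: 1-1-,11--
  m15: -1-1,1--1,1-1-,11--
Essential: -1-1, 0-0-, 1-1-

3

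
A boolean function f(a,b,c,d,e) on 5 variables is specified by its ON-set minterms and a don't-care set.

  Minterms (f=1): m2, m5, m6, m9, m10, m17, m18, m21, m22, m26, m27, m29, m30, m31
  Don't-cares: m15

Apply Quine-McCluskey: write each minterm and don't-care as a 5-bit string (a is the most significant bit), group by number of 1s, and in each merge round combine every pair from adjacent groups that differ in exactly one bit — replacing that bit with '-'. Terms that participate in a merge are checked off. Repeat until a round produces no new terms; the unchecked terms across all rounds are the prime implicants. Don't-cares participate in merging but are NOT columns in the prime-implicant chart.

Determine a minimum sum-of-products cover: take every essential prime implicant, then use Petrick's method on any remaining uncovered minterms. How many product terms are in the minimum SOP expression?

7

Round 0: 00010✓ 00101✓ 00110✓ 01001 01010✓ 01111✓ 10001✓ 10010✓ 10101✓ 10110✓ 11010✓ 11011✓ 11101✓ 11110✓ 11111✓
Round 1: -0010✓ -0101 -0110✓ -1010✓ -1111 0-010✓ 00-10✓ 1-010✓ 1-101 1-110✓ 10-01 10-10✓ 11-10✓ 11-11✓ 1101-✓ 111-1 1111-✓
Round 2: --010 -0-10 1--10 11-1-
PIs = {--010, -0-10, -0101, -1111, 01001, 1--10, 1-101, 10-01, 11-1-, 111-1}
Coverage chart:
  m2: --010,-0-10
  m5: -0101 ←essential
  m6: -0-10 ←essential
  m9: 01001 ←essential
  m10: --010 ←essential
  m17: 10-01 ←essential
  m18: --010,-0-10,1--10
  m21: -0101,1-101,10-01
  m22: -0-10,1--10
  m26: --010,1--10,11-1-
  m27: 11-1- ←essential
  m29: 1-101,111-1
  m30: 1--10,11-1-
  m31: -1111,11-1-,111-1
Essential: --010, -0-10, -0101, 01001, 10-01, 11-1-
Petrick residual → 1-101
Min cover (7 terms): c'de' + b'de' + b'cd'e + a'bc'd'e + acd'e + ab'd'e + abd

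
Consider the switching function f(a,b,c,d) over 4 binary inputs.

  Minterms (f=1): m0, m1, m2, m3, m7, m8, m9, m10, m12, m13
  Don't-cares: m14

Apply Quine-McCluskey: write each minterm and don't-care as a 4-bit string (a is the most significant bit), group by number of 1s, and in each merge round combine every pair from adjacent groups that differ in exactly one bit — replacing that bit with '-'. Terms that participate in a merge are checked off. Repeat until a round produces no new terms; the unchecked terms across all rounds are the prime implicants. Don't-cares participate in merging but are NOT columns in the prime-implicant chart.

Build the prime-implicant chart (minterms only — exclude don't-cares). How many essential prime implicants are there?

size-2^0 implicants → 0000(✓)  0001(✓)  0010(✓)  0011(✓)  0111(✓)  1000(✓)  1001(✓)  1010(✓)  1100(✓)  1101(✓)  1110(✓)
size-2^1 implicants → -000(✓)  -001(✓)  -010(✓)  0-11  00-0(✓)  00-1(✓)  000-(✓)  001-(✓)  1-00(✓)  1-01(✓)  1-10(✓)  10-0(✓)  100-(✓)  11-0(✓)  110-(✓)
size-2^2 implicants → -0-0  -00-  00--  1--0  1-0-
Unchecked terms (primes): -0-0, -00-, 0-11, 00--, 1--0, 1-0-
Minterm coverage:
  m0 ⊆ -0-0,-00-,00--
  m1 ⊆ -00-,00--
  m2 ⊆ -0-0,00--
  m3 ⊆ 0-11,00--
  m7 ⊆ 0-11 [E]
  m8 ⊆ -0-0,-00-,1--0,1-0-
  m9 ⊆ -00-,1-0-
  m10 ⊆ -0-0,1--0
  m12 ⊆ 1--0,1-0-
  m13 ⊆ 1-0- [E]
E = {0-11, 1-0-}

2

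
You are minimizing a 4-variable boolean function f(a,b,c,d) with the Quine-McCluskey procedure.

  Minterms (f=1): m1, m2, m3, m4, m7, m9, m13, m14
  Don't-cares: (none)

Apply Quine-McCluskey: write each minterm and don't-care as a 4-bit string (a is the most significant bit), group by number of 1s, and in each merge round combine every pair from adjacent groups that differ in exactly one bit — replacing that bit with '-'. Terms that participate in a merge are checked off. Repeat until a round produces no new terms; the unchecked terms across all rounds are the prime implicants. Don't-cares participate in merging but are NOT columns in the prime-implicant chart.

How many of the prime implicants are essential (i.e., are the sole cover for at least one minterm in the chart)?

size-2^0 implicants → 0001(✓)  0010(✓)  0011(✓)  0100  0111(✓)  1001(✓)  1101(✓)  1110
size-2^1 implicants → -001  0-11  00-1  001-  1-01
Unchecked terms (primes): -001, 0-11, 00-1, 001-, 0100, 1-01, 1110
Minterm coverage:
  m1 ⊆ -001,00-1
  m2 ⊆ 001- [E]
  m3 ⊆ 0-11,00-1,001-
  m4 ⊆ 0100 [E]
  m7 ⊆ 0-11 [E]
  m9 ⊆ -001,1-01
  m13 ⊆ 1-01 [E]
  m14 ⊆ 1110 [E]
E = {0-11, 001-, 0100, 1-01, 1110}

5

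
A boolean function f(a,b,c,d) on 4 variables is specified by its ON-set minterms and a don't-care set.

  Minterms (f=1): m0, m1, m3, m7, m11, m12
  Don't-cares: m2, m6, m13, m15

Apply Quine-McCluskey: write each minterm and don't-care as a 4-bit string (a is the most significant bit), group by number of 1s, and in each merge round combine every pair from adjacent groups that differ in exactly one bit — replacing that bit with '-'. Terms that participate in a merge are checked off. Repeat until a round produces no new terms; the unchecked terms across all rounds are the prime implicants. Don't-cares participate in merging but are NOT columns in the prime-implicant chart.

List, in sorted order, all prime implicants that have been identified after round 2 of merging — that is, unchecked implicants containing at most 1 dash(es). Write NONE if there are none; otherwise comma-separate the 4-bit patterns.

size-2^0 implicants → 0000(✓)  0001(✓)  0010(✓)  0011(✓)  0110(✓)  0111(✓)  1011(✓)  1100(✓)  1101(✓)  1111(✓)
size-2^1 implicants → -011(✓)  -111(✓)  0-10(✓)  0-11(✓)  00-0(✓)  00-1(✓)  000-(✓)  001-(✓)  011-(✓)  1-11(✓)  11-1  110-
size-2^2 implicants → --11  0-1-  00--
Unchecked terms (primes): --11, 0-1-, 00--, 11-1, 110-

11-1, 110-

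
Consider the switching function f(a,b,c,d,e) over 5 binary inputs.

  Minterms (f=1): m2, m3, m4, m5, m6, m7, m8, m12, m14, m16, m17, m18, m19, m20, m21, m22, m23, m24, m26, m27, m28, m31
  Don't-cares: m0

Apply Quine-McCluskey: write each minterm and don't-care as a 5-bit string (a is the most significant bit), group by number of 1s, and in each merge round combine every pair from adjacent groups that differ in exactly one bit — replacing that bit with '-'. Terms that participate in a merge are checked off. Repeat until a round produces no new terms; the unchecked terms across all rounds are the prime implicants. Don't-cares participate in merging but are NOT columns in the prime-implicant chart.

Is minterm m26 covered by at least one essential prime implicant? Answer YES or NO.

NO

[col 0] 00000*, 00010*, 00011*, 00100*, 00101*, 00110*, 00111*, 01000*, 01100*, 01110*, 10000*, 10001*, 10010*, 10011*, 10100*, 10101*, 10110*, 10111*, 11000*, 11010*, 11011*, 11100*, 11111*
[col 1] -0000*, -0010*, -0011*, -0100*, -0101*, -0110*, -0111*, -1000*, -1100*, 0-000*, 0-100*, 0-110*, 00-00*, 00-10*, 00-11*, 000-0*, 0001-*, 001-0*, 001-1*, 0010-*, 0011-*, 01-00*, 011-0*, 1-000*, 1-010*, 1-011*, 1-100*, 1-111*, 10-00*, 10-01*, 10-10*, 10-11*, 100-0*, 100-1*, 1000-*, 1001-*, 101-0*, 101-1*, 1010-*, 1011-*, 11-00*, 11-11*, 110-0*, 1101-*
[col 2] --000*, --100*, -0-00*, -0-10*, -0-11*, -00-0*, -001-*, -01-0*, -01-1*, -010-*, -011-*, -1-00*, 0--00*, 0-1-0, 00--0*, 00-1-*, 001--*, 1--00*, 1--11, 1-0-0, 1-01-, 10--0*, 10--1*, 10-0-*, 10-1-*, 100--*, 101--*
[col 3] ---00, -0--0, -0-1-, -01--, 10---
Prime implicants: ---00, -0--0, -0-1-, -01--, 0-1-0, 1--11, 1-0-0, 1-01-, 10---
PI chart (minterm → PIs covering it):
  2 | -0--0,-0-1-
  3 | -0-1-  (sole → essential)
  4 | ---00,-0--0,-01--,0-1-0
  5 | -01--  (sole → essential)
  6 | -0--0,-0-1-,-01--,0-1-0
  7 | -0-1-,-01--
  8 | ---00  (sole → essential)
  12 | ---00,0-1-0
  14 | 0-1-0  (sole → essential)
  16 | ---00,-0--0,1-0-0,10---
  17 | 10---  (sole → essential)
  18 | -0--0,-0-1-,1-0-0,1-01-,10---
  19 | -0-1-,1--11,1-01-,10---
  20 | ---00,-0--0,-01--,10---
  21 | -01--,10---
  22 | -0--0,-0-1-,-01--,10---
  23 | -0-1-,-01--,1--11,10---
  24 | ---00,1-0-0
  26 | 1-0-0,1-01-
  27 | 1--11,1-01-
  28 | ---00  (sole → essential)
  31 | 1--11  (sole → essential)
Essential prime implicants: ---00, -0-1-, -01--, 0-1-0, 1--11, 10---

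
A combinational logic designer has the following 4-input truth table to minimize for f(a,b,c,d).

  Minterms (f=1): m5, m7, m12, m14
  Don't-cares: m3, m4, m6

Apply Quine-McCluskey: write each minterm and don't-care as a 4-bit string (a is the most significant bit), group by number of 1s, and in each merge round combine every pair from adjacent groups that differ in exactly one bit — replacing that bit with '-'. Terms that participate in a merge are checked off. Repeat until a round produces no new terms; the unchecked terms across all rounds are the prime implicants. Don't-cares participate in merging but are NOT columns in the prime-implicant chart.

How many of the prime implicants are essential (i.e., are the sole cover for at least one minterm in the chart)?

2

size-2^0 implicants → 0011(✓)  0100(✓)  0101(✓)  0110(✓)  0111(✓)  1100(✓)  1110(✓)
size-2^1 implicants → -100(✓)  -110(✓)  0-11  01-0(✓)  01-1(✓)  010-(✓)  011-(✓)  11-0(✓)
size-2^2 implicants → -1-0  01--
Unchecked terms (primes): -1-0, 0-11, 01--
Minterm coverage:
  m5 ⊆ 01-- [E]
  m7 ⊆ 0-11,01--
  m12 ⊆ -1-0 [E]
  m14 ⊆ -1-0 [E]
E = {-1-0, 01--}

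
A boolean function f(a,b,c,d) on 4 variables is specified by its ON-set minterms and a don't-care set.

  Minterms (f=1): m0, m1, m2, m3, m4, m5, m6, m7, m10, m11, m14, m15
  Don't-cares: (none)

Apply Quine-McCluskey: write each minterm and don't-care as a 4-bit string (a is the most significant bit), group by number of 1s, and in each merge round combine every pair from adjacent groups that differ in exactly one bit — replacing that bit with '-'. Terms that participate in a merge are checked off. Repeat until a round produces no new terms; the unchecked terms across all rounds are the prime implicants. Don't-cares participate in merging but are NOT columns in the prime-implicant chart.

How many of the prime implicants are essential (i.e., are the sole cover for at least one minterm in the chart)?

[col 0] 0000*, 0001*, 0010*, 0011*, 0100*, 0101*, 0110*, 0111*, 1010*, 1011*, 1110*, 1111*
[col 1] -010*, -011*, -110*, -111*, 0-00*, 0-01*, 0-10*, 0-11*, 00-0*, 00-1*, 000-*, 001-*, 01-0*, 01-1*, 010-*, 011-*, 1-10*, 1-11*, 101-*, 111-*
[col 2] --10*, --11*, -01-*, -11-*, 0--0*, 0--1*, 0-0-*, 0-1-*, 00--*, 01--*, 1-1-*
[col 3] --1-, 0---
Prime implicants: --1-, 0---
PI chart (minterm → PIs covering it):
  0 | 0---  (sole → essential)
  1 | 0---  (sole → essential)
  2 | --1-,0---
  3 | --1-,0---
  4 | 0---  (sole → essential)
  5 | 0---  (sole → essential)
  6 | --1-,0---
  7 | --1-,0---
  10 | --1-  (sole → essential)
  11 | --1-  (sole → essential)
  14 | --1-  (sole → essential)
  15 | --1-  (sole → essential)
Essential prime implicants: --1-, 0---

2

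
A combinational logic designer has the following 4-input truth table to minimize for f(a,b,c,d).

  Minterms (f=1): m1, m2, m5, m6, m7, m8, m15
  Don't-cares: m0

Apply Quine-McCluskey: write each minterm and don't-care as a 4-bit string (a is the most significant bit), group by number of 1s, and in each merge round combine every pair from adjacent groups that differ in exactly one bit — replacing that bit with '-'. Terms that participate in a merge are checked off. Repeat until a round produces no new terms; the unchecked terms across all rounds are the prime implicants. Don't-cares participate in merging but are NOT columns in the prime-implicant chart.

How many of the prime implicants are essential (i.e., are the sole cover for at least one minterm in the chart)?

Round 0: 0000✓ 0001✓ 0010✓ 0101✓ 0110✓ 0111✓ 1000✓ 1111✓
Round 1: -000 -111 0-01 0-10 00-0 000- 01-1 011-
PIs = {-000, -111, 0-01, 0-10, 00-0, 000-, 01-1, 011-}
Coverage chart:
  m1: 0-01,000-
  m2: 0-10,00-0
  m5: 0-01,01-1
  m6: 0-10,011-
  m7: -111,01-1,011-
  m8: -000 ←essential
  m15: -111 ←essential
Essential: -000, -111

2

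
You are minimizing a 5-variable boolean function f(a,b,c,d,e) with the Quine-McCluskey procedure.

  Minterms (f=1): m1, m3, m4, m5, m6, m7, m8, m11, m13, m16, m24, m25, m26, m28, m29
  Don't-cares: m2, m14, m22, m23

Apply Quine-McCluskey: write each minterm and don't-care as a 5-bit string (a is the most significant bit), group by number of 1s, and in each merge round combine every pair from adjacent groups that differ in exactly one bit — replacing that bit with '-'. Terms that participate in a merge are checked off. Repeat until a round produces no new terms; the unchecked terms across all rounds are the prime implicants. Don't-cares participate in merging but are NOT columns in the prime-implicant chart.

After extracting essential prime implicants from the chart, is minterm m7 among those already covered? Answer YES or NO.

YES

size-2^0 implicants → 00001(✓)  00010(✓)  00011(✓)  00100(✓)  00101(✓)  00110(✓)  00111(✓)  01000(✓)  01011(✓)  01101(✓)  01110(✓)  10000(✓)  10110(✓)  10111(✓)  11000(✓)  11001(✓)  11010(✓)  11100(✓)  11101(✓)
size-2^1 implicants → -0110(✓)  -0111(✓)  -1000  -1101  0-011  0-101  0-110  00-01(✓)  00-10(✓)  00-11(✓)  000-1(✓)  0001-(✓)  001-0(✓)  001-1(✓)  0010-(✓)  0011-(✓)  1-000  1011-(✓)  11-00(✓)  11-01(✓)  110-0  1100-(✓)  1110-(✓)
size-2^2 implicants → -011-  00--1  00-1-  001--  11-0-
Unchecked terms (primes): -011-, -1000, -1101, 0-011, 0-101, 0-110, 00--1, 00-1-, 001--, 1-000, 11-0-, 110-0
Minterm coverage:
  m1 ⊆ 00--1 [E]
  m3 ⊆ 0-011,00--1,00-1-
  m4 ⊆ 001-- [E]
  m5 ⊆ 0-101,00--1,001--
  m6 ⊆ -011-,0-110,00-1-,001--
  m7 ⊆ -011-,00--1,00-1-,001--
  m8 ⊆ -1000 [E]
  m11 ⊆ 0-011 [E]
  m13 ⊆ -1101,0-101
  m16 ⊆ 1-000 [E]
  m24 ⊆ -1000,1-000,11-0-,110-0
  m25 ⊆ 11-0- [E]
  m26 ⊆ 110-0 [E]
  m28 ⊆ 11-0- [E]
  m29 ⊆ -1101,11-0-
E = {-1000, 0-011, 00--1, 001--, 1-000, 11-0-, 110-0}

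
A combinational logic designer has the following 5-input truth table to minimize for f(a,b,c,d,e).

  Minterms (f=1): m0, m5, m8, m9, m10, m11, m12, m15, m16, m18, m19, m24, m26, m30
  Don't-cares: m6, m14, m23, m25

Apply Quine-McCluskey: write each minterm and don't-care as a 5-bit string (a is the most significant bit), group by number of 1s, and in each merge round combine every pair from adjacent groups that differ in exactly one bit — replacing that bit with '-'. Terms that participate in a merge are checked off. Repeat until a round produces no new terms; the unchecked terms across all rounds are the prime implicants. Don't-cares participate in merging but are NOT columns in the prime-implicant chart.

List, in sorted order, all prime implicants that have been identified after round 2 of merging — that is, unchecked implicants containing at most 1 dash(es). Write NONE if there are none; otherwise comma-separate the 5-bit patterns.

Round 0: 00000✓ 00101 00110✓ 01000✓ 01001✓ 01010✓ 01011✓ 01100✓ 01110✓ 01111✓ 10000✓ 10010✓ 10011✓ 10111✓ 11000✓ 11001✓ 11010✓ 11110✓
Round 1: -0000✓ -1000✓ -1001✓ -1010✓ -1110✓ 0-000✓ 0-110 01-00✓ 01-10✓ 01-11✓ 010-0✓ 010-1✓ 0100-✓ 0101-✓ 011-0✓ 0111-✓ 1-000✓ 1-010✓ 10-11 100-0✓ 1001- 11-10✓ 110-0✓ 1100-✓
Round 2: --000 -1-10 -10-0 -100- 01--0 01-1- 010-- 1-0-0
PIs = {--000, -1-10, -10-0, -100-, 0-110, 00101, 01--0, 01-1-, 010--, 1-0-0, 10-11, 1001-}

0-110, 00101, 10-11, 1001-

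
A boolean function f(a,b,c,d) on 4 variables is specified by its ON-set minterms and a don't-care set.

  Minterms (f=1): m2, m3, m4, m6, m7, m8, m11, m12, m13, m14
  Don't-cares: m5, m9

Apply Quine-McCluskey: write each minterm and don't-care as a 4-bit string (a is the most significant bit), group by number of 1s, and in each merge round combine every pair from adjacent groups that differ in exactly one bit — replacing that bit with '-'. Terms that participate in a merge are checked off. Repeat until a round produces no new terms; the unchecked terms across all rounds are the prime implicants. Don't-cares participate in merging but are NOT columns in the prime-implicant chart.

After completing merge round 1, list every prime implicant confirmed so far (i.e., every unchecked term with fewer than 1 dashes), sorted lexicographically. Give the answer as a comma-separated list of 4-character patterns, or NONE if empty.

Round 0: 0010✓ 0011✓ 0100✓ 0101✓ 0110✓ 0111✓ 1000✓ 1001✓ 1011✓ 1100✓ 1101✓ 1110✓
Round 1: -011 -100✓ -101✓ -110✓ 0-10✓ 0-11✓ 001-✓ 01-0✓ 01-1✓ 010-✓ 011-✓ 1-00✓ 1-01✓ 10-1 100-✓ 11-0✓ 110-✓
Round 2: -1-0 -10- 0-1- 01-- 1-0-
PIs = {-011, -1-0, -10-, 0-1-, 01--, 1-0-, 10-1}

NONE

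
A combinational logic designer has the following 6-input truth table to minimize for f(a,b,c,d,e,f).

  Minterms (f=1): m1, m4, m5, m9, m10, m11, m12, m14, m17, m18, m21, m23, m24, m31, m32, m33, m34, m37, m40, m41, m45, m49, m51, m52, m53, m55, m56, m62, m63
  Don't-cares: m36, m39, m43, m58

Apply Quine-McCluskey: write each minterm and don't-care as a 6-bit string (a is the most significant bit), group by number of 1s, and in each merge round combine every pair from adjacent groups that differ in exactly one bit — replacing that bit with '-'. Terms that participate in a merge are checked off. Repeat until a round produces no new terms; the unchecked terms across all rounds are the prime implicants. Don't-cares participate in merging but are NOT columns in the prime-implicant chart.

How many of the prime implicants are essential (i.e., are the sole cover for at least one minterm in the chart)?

8

size-2^0 implicants → 000001(✓)  000100(✓)  000101(✓)  001001(✓)  001010(✓)  001011(✓)  001100(✓)  001110(✓)  010001(✓)  010010  010101(✓)  010111(✓)  011000(✓)  011111(✓)  100000(✓)  100001(✓)  100010(✓)  100100(✓)  100101(✓)  100111(✓)  101000(✓)  101001(✓)  101011(✓)  101101(✓)  110001(✓)  110011(✓)  110100(✓)  110101(✓)  110111(✓)  111000(✓)  111010(✓)  111110(✓)  111111(✓)
size-2^1 implicants → -00001(✓)  -00100(✓)  -00101(✓)  -01001(✓)  -01011(✓)  -10001(✓)  -10101(✓)  -10111(✓)  -11000  -11111(✓)  0-0001(✓)  0-0101(✓)  00-001(✓)  00-100  000-01(✓)  00010-(✓)  001-10  0010-1(✓)  00101-  0011-0  01-111(✓)  010-01(✓)  0101-1(✓)  1-0001(✓)  1-0100(✓)  1-0101(✓)  1-0111(✓)  1-1000  10-000(✓)  10-001(✓)  10-101(✓)  100-00(✓)  100-01(✓)  1000-0  10000-(✓)  1001-1(✓)  10010-(✓)  101-01(✓)  1010-1(✓)  10100-(✓)  11-111(✓)  110-01(✓)  110-11(✓)  1100-1(✓)  1101-1(✓)  11010-(✓)  111-10  1110-0  11111-
size-2^2 implicants → --0001(✓)  --0101(✓)  -0-001  -00-01(✓)  -0010-  -010-1  -1-111  -10-01(✓)  -101-1  0-0-01(✓)  1-0-01(✓)  1-01-1  1-010-  10--01  10-00-  100-0-  110--1
size-2^3 implicants → --0-01
Unchecked terms (primes): --0-01, -0-001, -0010-, -010-1, -1-111, -101-1, -11000, 00-100, 001-10, 00101-, 0011-0, 010010, 1-01-1, 1-010-, 1-1000, 10--01, 10-00-, 100-0-, 1000-0, 110--1, 111-10, 1110-0, 11111-
Minterm coverage:
  m1 ⊆ --0-01,-0-001
  m4 ⊆ -0010-,00-100
  m5 ⊆ --0-01,-0010-
  m9 ⊆ -0-001,-010-1
  m10 ⊆ 001-10,00101-
  m11 ⊆ -010-1,00101-
  m12 ⊆ 00-100,0011-0
  m14 ⊆ 001-10,0011-0
  m17 ⊆ --0-01 [E]
  m18 ⊆ 010010 [E]
  m21 ⊆ --0-01,-101-1
  m23 ⊆ -1-111,-101-1
  m24 ⊆ -11000 [E]
  m31 ⊆ -1-111 [E]
  m32 ⊆ 10-00-,100-0-,1000-0
  m33 ⊆ --0-01,-0-001,10--01,10-00-,100-0-
  m34 ⊆ 1000-0 [E]
  m37 ⊆ --0-01,-0010-,1-01-1,1-010-,10--01,100-0-
  m40 ⊆ 1-1000,10-00-
  m41 ⊆ -0-001,-010-1,10--01,10-00-
  m45 ⊆ 10--01 [E]
  m49 ⊆ --0-01,110--1
  m51 ⊆ 110--1 [E]
  m52 ⊆ 1-010- [E]
  m53 ⊆ --0-01,-101-1,1-01-1,1-010-,110--1
  m55 ⊆ -1-111,-101-1,1-01-1,110--1
  m56 ⊆ -11000,1-1000,1110-0
  m62 ⊆ 111-10,11111-
  m63 ⊆ -1-111,11111-
E = {--0-01, -1-111, -11000, 010010, 1-010-, 10--01, 1000-0, 110--1}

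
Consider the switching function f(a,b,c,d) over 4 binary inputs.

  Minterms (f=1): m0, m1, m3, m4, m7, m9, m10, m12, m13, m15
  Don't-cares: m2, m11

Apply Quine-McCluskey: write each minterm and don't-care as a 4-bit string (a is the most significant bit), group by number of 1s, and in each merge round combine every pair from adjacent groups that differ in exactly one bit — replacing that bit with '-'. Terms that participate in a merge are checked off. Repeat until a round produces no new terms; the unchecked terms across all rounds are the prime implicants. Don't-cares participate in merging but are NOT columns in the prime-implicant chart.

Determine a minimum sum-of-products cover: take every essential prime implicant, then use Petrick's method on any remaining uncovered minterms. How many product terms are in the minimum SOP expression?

5

[col 0] 0000*, 0001*, 0010*, 0011*, 0100*, 0111*, 1001*, 1010*, 1011*, 1100*, 1101*, 1111*
[col 1] -001*, -010*, -011*, -100, -111*, 0-00, 0-11*, 00-0*, 00-1*, 000-*, 001-*, 1-01*, 1-11*, 10-1*, 101-*, 11-1*, 110-
[col 2] --11, -0-1, -01-, 00--, 1--1
Prime implicants: --11, -0-1, -01-, -100, 0-00, 00--, 1--1, 110-
PI chart (minterm → PIs covering it):
  0 | 0-00,00--
  1 | -0-1,00--
  3 | --11,-0-1,-01-,00--
  4 | -100,0-00
  7 | --11  (sole → essential)
  9 | -0-1,1--1
  10 | -01-  (sole → essential)
  12 | -100,110-
  13 | 1--1,110-
  15 | --11,1--1
Essential prime implicants: --11, -01-
Petrick residual → -0-1, 0-00, 110-
Minimum SOP uses 5 PIs: cd + b'd + b'c + a'c'd' + abc'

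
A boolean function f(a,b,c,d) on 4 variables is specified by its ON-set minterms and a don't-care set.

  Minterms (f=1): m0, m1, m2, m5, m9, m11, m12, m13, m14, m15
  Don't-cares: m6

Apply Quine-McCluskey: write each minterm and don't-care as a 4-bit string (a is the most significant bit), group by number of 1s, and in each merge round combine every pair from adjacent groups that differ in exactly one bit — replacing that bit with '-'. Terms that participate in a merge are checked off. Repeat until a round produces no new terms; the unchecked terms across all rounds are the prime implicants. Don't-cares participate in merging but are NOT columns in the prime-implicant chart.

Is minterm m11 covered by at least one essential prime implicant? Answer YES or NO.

YES

size-2^0 implicants → 0000(✓)  0001(✓)  0010(✓)  0101(✓)  0110(✓)  1001(✓)  1011(✓)  1100(✓)  1101(✓)  1110(✓)  1111(✓)
size-2^1 implicants → -001(✓)  -101(✓)  -110  0-01(✓)  0-10  00-0  000-  1-01(✓)  1-11(✓)  10-1(✓)  11-0(✓)  11-1(✓)  110-(✓)  111-(✓)
size-2^2 implicants → --01  1--1  11--
Unchecked terms (primes): --01, -110, 0-10, 00-0, 000-, 1--1, 11--
Minterm coverage:
  m0 ⊆ 00-0,000-
  m1 ⊆ --01,000-
  m2 ⊆ 0-10,00-0
  m5 ⊆ --01 [E]
  m9 ⊆ --01,1--1
  m11 ⊆ 1--1 [E]
  m12 ⊆ 11-- [E]
  m13 ⊆ --01,1--1,11--
  m14 ⊆ -110,11--
  m15 ⊆ 1--1,11--
E = {--01, 1--1, 11--}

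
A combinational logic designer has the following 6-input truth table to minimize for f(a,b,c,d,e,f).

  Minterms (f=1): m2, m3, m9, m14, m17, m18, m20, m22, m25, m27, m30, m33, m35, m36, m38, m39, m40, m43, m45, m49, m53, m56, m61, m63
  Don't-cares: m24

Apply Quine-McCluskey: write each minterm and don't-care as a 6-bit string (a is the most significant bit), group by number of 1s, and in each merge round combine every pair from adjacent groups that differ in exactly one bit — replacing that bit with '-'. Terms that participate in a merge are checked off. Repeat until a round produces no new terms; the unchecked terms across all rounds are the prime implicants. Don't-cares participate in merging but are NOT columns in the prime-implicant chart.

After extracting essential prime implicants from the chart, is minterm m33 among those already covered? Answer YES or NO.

NO

Round 0: 000010✓ 000011✓ 001001✓ 001110✓ 010001✓ 010010✓ 010100✓ 010110✓ 011000✓ 011001✓ 011011✓ 011110✓ 100001✓ 100011✓ 100100✓ 100110✓ 100111✓ 101000✓ 101011✓ 101101✓ 110001✓ 110101✓ 111000✓ 111101✓ 111111✓
Round 1: -00011 -10001 -11000 0-0010 0-1001 0-1110 00001- 01-001 01-110 010-10 0101-0 0110-1 01100- 1-0001 1-1000 1-1101 10-011 100-11 1000-1 1001-0 10011- 11-101 110-01 1111-1
PIs = {-00011, -10001, -11000, 0-0010, 0-1001, 0-1110, 00001-, 01-001, 01-110, 010-10, 0101-0, 0110-1, 01100-, 1-0001, 1-1000, 1-1101, 10-011, 100-11, 1000-1, 1001-0, 10011-, 11-101, 110-01, 1111-1}
Coverage chart:
  m2: 0-0010,00001-
  m3: -00011,00001-
  m9: 0-1001 ←essential
  m14: 0-1110 ←essential
  m17: -10001,01-001
  m18: 0-0010,010-10
  m20: 0101-0 ←essential
  m22: 01-110,010-10,0101-0
  m25: 0-1001,01-001,0110-1,01100-
  m27: 0110-1 ←essential
  m30: 0-1110,01-110
  m33: 1-0001,1000-1
  m35: -00011,10-011,100-11,1000-1
  m36: 1001-0 ←essential
  m38: 1001-0,10011-
  m39: 100-11,10011-
  m40: 1-1000 ←essential
  m43: 10-011 ←essential
  m45: 1-1101 ←essential
  m49: -10001,1-0001,110-01
  m53: 11-101,110-01
  m56: -11000,1-1000
  m61: 1-1101,11-101,1111-1
  m63: 1111-1 ←essential
Essential: 0-1001, 0-1110, 0101-0, 0110-1, 1-1000, 1-1101, 10-011, 1001-0, 1111-1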